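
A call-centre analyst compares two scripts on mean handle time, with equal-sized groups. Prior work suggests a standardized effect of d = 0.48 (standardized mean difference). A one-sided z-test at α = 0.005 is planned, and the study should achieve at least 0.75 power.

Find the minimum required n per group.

Set Φ(δ − 2.576) = 0.75; then δ − 2.576 = Φ⁻¹(0.75) = 0.674, giving δ = 3.250.
δ = d·√(n/2) ⇒ n = 2(δ/d)² = 2 × (3.250 / 0.48)² = 91.71.
Round up to the next whole unit.

n = 92 per group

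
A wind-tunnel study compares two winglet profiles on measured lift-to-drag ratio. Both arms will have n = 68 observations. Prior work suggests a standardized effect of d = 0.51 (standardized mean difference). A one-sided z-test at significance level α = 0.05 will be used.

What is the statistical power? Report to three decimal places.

Power ≈ 0.908

Noncentrality parameter: λ = d·√(n/2) = 0.51 × √(68/2) = 2.9738
One-sided α = 0.05 → critical value z_{0.05} = 1.645.
Power = P(Z > 1.645 − λ) = Φ(1.329) = 0.9081.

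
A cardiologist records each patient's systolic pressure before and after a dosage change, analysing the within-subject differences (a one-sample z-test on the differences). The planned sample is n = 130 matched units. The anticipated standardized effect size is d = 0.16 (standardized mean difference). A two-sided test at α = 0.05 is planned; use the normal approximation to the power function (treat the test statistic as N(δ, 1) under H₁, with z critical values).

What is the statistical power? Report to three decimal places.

Noncentrality parameter: δ = d·√n = 0.16 × √130 = 1.8243
Two-sided α = 0.05 → critical value z_{0.025} = 1.960.
Power = Φ(δ − 1.960) + Φ(−δ − 1.960) = Φ(-0.136) + Φ(-3.784) = 0.4460 + 0.0001 = 0.4461.

Power ≈ 0.446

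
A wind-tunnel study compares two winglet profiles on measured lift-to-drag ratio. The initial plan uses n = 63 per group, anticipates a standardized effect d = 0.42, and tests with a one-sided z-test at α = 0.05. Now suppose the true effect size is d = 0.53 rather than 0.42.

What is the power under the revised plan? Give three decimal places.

With d = 0.53: δ = d·√(n/2) = 0.53 × √(63/2) = 2.9746. Critical value z_{0.05} = 1.645.
Revised power = Φ(δ − 1.645) = Φ(1.330) = 0.9082.

Power ≈ 0.908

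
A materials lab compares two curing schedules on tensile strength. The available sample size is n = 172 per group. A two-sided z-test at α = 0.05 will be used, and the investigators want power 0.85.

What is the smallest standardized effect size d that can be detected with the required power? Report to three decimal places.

Required noncentrality: δ = z_{0.025} + z_{0.15} = 1.960 + 1.036 = 2.996.
(Lower-tail contribution to power is negligible for δ > 0.)
δ = d·√(n/2) ⇒ d = δ/√(n/2) = 2.996/√(172/2) = 0.3231.

d ≈ 0.323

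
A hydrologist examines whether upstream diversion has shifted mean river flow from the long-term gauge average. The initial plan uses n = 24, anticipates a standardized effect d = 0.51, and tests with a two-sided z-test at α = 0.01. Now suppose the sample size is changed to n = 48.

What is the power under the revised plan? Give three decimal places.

With n = 48: δ = d·√n = 0.51 × √48 = 3.5334. Critical value z_{0.005} = 2.576.
Revised power = Φ(δ − 2.576) + Φ(−δ − 2.576) = Φ(0.958) + Φ(-6.109) = 0.8309 + 0.0000 = 0.8309.

Power ≈ 0.831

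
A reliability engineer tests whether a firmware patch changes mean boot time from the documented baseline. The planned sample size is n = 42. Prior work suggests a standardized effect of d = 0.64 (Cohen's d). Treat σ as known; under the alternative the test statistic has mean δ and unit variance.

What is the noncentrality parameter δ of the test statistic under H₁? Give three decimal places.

δ = d·√n = 0.64 × √42 = 4.1477

δ ≈ 4.148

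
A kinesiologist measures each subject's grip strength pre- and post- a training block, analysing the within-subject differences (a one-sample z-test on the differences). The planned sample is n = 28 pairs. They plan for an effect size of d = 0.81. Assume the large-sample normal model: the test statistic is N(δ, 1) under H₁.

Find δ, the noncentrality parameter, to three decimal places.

The noncentrality parameter scales effect size by the design's sample-size factor: δ = d·√n = 0.81 × √28 = 4.2861

δ ≈ 4.286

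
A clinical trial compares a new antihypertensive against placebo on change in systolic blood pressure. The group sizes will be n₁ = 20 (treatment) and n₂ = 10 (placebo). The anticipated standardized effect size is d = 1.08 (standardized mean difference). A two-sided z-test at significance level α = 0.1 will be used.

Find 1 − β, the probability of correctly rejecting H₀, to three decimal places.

Power ≈ 0.874

Noncentrality parameter: λ = d / √(1/n₁ + 1/n₂) = 1.08 / √(1/20 + 1/10) = 2.7885
Two-sided α = 0.1 → critical value z_{0.05} = 1.645.
Power = Φ(λ − 1.645) + Φ(−λ − 1.645) = Φ(1.144) + Φ(-4.433) = 0.8736 + 0.0000 = 0.8736.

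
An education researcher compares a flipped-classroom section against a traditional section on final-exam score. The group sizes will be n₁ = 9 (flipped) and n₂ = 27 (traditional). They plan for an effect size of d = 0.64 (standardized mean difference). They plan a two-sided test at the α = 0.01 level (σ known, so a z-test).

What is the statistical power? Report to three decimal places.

Power ≈ 0.181

Noncentrality parameter: δ = d / √(1/n₁ + 1/n₂) = 0.64 / √(1/9 + 1/27) = 1.6628
Two-sided α = 0.01 → critical value z_{0.005} = 2.576.
Power = Φ(δ − 2.576) + Φ(−δ − 2.576) = Φ(-0.913) + Φ(-4.239) = 0.1806 + 0.0000 = 0.1806.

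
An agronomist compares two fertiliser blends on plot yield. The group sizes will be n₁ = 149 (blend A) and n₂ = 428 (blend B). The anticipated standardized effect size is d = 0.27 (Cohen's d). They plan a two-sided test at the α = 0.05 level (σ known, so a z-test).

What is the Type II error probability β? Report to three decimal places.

Noncentrality parameter: δ = d / √(1/n₁ + 1/n₂) = 0.27 / √(1/149 + 1/428) = 2.8385
Two-sided α = 0.05 → critical value z_{0.025} = 1.960.
Power = Φ(δ − 1.960) + Φ(−δ − 1.960) = Φ(0.879) + Φ(-4.798) = 0.8102 + 0.0000 = 0.8102.
Type II error: β = 1 − power = 1 − 0.8102 = 0.1898.

β ≈ 0.190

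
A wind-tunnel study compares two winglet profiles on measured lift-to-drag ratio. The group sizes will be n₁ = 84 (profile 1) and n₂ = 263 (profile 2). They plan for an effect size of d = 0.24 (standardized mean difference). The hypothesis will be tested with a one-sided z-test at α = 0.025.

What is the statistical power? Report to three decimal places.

Power ≈ 0.482

Noncentrality parameter: δ = d / √(1/n₁ + 1/n₂) = 0.24 / √(1/84 + 1/263) = 1.9150
Critical value for a one-sided test at α = 0.025: z_α = 1.960.
Power = P(Z > 1.960 − δ) = Φ(-0.045) = 0.4821.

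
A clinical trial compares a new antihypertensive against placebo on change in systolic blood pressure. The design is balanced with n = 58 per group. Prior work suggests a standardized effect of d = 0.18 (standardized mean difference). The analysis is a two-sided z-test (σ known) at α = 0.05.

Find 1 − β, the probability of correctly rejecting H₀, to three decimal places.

Power ≈ 0.163

Noncentrality parameter: δ = d·√(n/2) = 0.18 × √(58/2) = 0.9693
Two-sided α = 0.05 → critical value z_{0.025} = 1.960.
Power = Φ(δ − 1.960) + Φ(−δ − 1.960) = Φ(-0.991) + Φ(-2.929) = 0.1609 + 0.0017 = 0.1626.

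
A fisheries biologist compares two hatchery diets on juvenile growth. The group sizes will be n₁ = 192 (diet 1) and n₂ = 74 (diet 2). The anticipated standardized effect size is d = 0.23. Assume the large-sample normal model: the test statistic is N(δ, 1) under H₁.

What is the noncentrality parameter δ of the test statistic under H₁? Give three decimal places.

The noncentrality parameter scales effect size by the design's sample-size factor: δ = d / √(1/n₁ + 1/n₂) = 0.23 / √(1/192 + 1/74) = 1.6809

δ ≈ 1.681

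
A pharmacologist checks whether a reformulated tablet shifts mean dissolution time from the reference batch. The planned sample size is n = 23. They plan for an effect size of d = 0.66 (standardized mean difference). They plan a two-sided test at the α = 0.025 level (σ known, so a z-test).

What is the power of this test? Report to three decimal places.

Power ≈ 0.822

Noncentrality parameter: δ = d·√n = 0.66 × √23 = 3.1652
Two-sided α = 0.025 → critical value z_{0.0125} = 2.241.
Power = Φ(δ − 2.241) + Φ(−δ − 2.241) = Φ(0.924) + Φ(-5.407) = 0.8222 + 0.0000 = 0.8222.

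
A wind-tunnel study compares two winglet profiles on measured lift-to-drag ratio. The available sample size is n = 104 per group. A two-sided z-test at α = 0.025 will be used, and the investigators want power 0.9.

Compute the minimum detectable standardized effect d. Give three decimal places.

Required noncentrality: δ = z_{0.0125} + z_{0.10} = 2.241 + 1.282 = 3.523.
(The second rejection-region term Φ(−δ − z_{α/2}) is negligible and dropped.)
δ = d·√(n/2) ⇒ d = δ/√(n/2) = 3.523/√(104/2) = 0.4885.

d ≈ 0.489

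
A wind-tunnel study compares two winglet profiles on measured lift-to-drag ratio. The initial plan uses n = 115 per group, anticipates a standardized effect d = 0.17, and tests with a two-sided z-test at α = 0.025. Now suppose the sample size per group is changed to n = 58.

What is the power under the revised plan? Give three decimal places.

With n = 58 per group: δ = d·√(n/2) = 0.17 × √(58/2) = 0.9155. Critical value z_{0.0125} = 2.241.
Revised power = Φ(δ − 2.241) + Φ(−δ − 2.241) = Φ(-1.326) + Φ(-3.157) = 0.0924 + 0.0008 = 0.0932.

Power ≈ 0.093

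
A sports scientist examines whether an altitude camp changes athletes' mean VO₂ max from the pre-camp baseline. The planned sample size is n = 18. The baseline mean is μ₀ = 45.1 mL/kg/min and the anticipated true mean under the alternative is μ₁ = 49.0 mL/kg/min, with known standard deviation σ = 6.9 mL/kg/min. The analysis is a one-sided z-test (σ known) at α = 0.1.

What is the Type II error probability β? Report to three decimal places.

Standardized effect: d = |μ₁ − μ₀| / σ = |49.0 − 45.1| / 6.9 = 0.5652
Noncentrality parameter: δ = d·√n = 0.5652 × √18 = 2.3980
One-sided α = 0.1 → critical value z_{0.1} = 1.282.
Power = P(Z > 1.282 − δ) = Φ(1.116) = 0.8679.
Type II error: β = 1 − power = 1 − 0.8679 = 0.1321.

β ≈ 0.132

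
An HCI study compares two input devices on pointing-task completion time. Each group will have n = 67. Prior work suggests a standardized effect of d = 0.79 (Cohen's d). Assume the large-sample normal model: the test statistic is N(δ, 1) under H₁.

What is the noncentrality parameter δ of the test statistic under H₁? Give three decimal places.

δ ≈ 4.572

The noncentrality parameter scales effect size by the design's sample-size factor: δ = d·√(n/2) = 0.79 × √(67/2) = 4.5725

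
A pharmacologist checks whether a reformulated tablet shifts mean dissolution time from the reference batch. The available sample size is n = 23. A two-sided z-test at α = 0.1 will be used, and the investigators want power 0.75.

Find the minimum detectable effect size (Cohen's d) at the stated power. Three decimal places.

d ≈ 0.484

Need Φ(δ − 1.645) = 0.75, so δ = 1.645 + 0.674 = 2.319.
(Lower-tail contribution to power is negligible for δ > 0.)
δ = d·√n ⇒ d = δ/√n = 2.319/√23 = 0.4836.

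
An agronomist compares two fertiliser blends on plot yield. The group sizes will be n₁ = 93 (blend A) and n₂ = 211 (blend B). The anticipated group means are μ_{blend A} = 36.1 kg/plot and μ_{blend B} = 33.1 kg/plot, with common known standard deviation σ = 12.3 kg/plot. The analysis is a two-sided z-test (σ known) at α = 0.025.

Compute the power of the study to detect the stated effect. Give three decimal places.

Standardized effect: d = |μ_{blend A} − μ_{blend B}| / σ = |36.1 − 33.1| / 12.3 = 0.2439
Noncentrality parameter: δ = d / √(1/n₁ + 1/n₂) = 0.2439 / √(1/93 + 1/211) = 1.9596
Two-sided α = 0.025 → critical value z_{0.0125} = 2.241.
Power = Φ(δ − 2.241) + Φ(−δ − 2.241) = Φ(-0.282) + Φ(-4.201) = 0.3890 + 0.0000 = 0.3891.

Power ≈ 0.389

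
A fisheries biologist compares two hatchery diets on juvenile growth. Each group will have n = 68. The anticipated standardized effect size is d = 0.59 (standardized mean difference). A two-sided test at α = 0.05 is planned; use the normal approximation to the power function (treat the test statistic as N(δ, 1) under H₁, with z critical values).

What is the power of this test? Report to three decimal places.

Power ≈ 0.931

Noncentrality parameter: δ = d·√(n/2) = 0.59 × √(68/2) = 3.4403
Critical value for a two-sided test at α = 0.05: z_{α/2} = 1.960.
Power = Φ(δ − 1.960) + Φ(−δ − 1.960) = Φ(1.480) + Φ(-5.400) = 0.9306 + 0.0000 = 0.9306.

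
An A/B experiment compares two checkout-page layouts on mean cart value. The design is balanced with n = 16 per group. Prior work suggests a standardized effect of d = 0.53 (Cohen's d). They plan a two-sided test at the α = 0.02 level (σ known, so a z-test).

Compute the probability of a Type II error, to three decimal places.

Noncentrality parameter: δ = d·√(n/2) = 0.53 × √(16/2) = 1.4991
Critical value for a two-sided test at α = 0.02: z_{α/2} = 2.326.
Power = Φ(δ − 2.326) + Φ(−δ − 2.326) = Φ(-0.827) + Φ(-3.825) = 0.2040 + 0.0001 = 0.2041.
Type II error: β = 1 − power = 1 − 0.2041 = 0.7959.

β ≈ 0.796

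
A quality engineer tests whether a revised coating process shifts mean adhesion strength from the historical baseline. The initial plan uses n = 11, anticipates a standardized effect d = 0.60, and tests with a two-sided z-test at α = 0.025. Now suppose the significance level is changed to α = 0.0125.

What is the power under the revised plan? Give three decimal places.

Power ≈ 0.306

δ = d·√n = 0.60 × √11 = 1.9900 (unchanged). New critical value: z_{0.0063} = 2.498.
Revised power = Φ(δ − 2.498) + Φ(−δ − 2.498) = Φ(-0.508) + Φ(-4.488) = 0.3058 + 0.0000 = 0.3058.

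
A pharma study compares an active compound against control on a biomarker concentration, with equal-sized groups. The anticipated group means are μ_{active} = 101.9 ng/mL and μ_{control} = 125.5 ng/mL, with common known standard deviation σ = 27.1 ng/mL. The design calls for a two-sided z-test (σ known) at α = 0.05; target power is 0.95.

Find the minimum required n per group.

n = 35 per group

Standardized effect: d = |μ_{active} − μ_{control}| / σ = |101.9 − 125.5| / 27.1 = 0.8708
For power 0.95 need Φ(δ − z_{0.025}) = 0.95, so δ = z_{0.025} + z_{0.05} = 1.960 + 1.645 = 3.605.
(The Φ(−δ − z_{α/2}) term is vanishingly small for δ > 0 and is dropped in the standard sample-size formula.)
δ = d·√(n/2) ⇒ n = 2(δ/d)² = 2 × (3.605 / 0.8708)² = 34.27.
Round up to the next whole unit.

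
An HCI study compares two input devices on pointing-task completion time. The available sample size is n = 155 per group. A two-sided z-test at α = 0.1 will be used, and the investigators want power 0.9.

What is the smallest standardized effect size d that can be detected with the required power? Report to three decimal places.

d ≈ 0.332

Need Φ(δ − 1.645) = 0.9, so δ = 1.645 + 1.282 = 2.926.
(The second rejection-region term Φ(−δ − z_{α/2}) is negligible and dropped.)
δ = d·√(n/2) ⇒ d = δ/√(n/2) = 2.926/√(155/2) = 0.3324.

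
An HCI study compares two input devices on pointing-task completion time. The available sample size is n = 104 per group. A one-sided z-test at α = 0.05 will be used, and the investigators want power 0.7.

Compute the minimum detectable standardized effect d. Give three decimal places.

Required noncentrality: δ = z_{0.05} + z_{0.30} = 1.645 + 0.524 = 2.169.
δ = d·√(n/2) ⇒ d = δ/√(n/2) = 2.169/√(104/2) = 0.3008.

d ≈ 0.301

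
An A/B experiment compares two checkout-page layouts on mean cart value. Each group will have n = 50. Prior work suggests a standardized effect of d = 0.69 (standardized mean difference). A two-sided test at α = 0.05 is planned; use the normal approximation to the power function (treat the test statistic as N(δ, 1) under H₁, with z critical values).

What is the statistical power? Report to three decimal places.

Noncentrality parameter: δ = d·√(n/2) = 0.69 × √(50/2) = 3.4500
Two-sided α = 0.05 → critical value z_{0.025} = 1.960.
Power = Φ(δ − 1.960) + Φ(−δ − 1.960) = Φ(1.490) + Φ(-5.410) = 0.9319 + 0.0000 = 0.9319.

Power ≈ 0.932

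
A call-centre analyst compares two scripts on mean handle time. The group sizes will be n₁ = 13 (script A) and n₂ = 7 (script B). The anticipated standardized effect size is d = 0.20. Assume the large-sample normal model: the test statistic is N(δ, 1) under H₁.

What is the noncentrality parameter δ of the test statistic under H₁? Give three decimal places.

The noncentrality parameter scales effect size by the design's sample-size factor: δ = d / √(1/n₁ + 1/n₂) = 0.20 / √(1/13 + 1/7) = 0.4266

δ ≈ 0.427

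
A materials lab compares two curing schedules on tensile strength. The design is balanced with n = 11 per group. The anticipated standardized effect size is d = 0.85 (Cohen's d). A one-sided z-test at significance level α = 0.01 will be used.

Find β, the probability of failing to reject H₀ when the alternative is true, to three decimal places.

β ≈ 0.630

Noncentrality parameter: δ = d·√(n/2) = 0.85 × √(11/2) = 1.9934
Critical value for a one-sided test at α = 0.01: z_α = 2.326.
Power = P(Z > 2.326 − δ) = Φ(-0.333) = 0.3696.
Type II error: β = 1 − power = 1 − 0.3696 = 0.6304.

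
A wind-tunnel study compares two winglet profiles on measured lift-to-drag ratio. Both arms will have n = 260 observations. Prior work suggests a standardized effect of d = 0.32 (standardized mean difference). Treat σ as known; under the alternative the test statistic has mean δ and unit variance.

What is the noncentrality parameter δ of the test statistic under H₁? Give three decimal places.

The noncentrality parameter scales effect size by the design's sample-size factor: δ = d·√(n/2) = 0.32 × √(260/2) = 3.6486

δ ≈ 3.649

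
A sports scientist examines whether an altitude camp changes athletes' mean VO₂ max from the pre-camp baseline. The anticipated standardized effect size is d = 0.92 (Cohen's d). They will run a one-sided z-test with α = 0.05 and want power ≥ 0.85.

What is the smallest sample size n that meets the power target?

n = 9

For power 0.85 need Φ(δ − z_{0.05}) = 0.85, so δ = z_{0.05} + z_{0.15} = 1.645 + 1.036 = 2.681.
δ = d·√n ⇒ n = (δ/d)² = (2.681 / 0.92)² = 8.49.
Rounding up, n = 9.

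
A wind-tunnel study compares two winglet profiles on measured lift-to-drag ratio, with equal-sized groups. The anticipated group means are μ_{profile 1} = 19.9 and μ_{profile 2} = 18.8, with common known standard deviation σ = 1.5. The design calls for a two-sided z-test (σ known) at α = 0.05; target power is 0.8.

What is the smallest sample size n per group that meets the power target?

Standardized effect: d = |μ_{profile 1} − μ_{profile 2}| / σ = |19.9 − 18.8| / 1.5 = 0.7333
Set Φ(δ − 1.960) = 0.8; then δ − 1.960 = Φ⁻¹(0.8) = 0.842, giving δ = 2.802.
(Ignoring the negligible lower-tail rejection probability gives the usual closed-form inversion.)
δ = d·√(n/2) ⇒ n = 2(δ/d)² = 2 × (2.802 / 0.7333)² = 29.19.
Round up to the next whole unit.

n = 30 per group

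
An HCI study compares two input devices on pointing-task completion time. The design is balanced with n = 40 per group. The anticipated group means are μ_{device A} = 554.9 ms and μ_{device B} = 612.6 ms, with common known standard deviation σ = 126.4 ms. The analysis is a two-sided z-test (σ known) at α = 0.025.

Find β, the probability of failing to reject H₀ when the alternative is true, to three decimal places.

β ≈ 0.579

Standardized effect: d = |μ_{device A} − μ_{device B}| / σ = |554.9 − 612.6| / 126.4 = 0.4565
Noncentrality parameter: δ = d·√(n/2) = 0.4565 × √(40/2) = 2.0415
Two-sided α = 0.025 → critical value z_{0.0125} = 2.241.
Power = Φ(δ − 2.241) + Φ(−δ − 2.241) = Φ(-0.200) + Φ(-4.283) = 0.4208 + 0.0000 = 0.4208.
Type II error: β = 1 − power = 1 − 0.4208 = 0.5792.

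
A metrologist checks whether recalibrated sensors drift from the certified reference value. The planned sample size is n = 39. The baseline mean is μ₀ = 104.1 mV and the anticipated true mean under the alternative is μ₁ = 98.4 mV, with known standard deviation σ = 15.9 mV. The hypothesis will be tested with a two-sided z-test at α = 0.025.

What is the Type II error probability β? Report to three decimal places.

Standardized effect: d = |μ₁ − μ₀| / σ = |98.4 − 104.1| / 15.9 = 0.3585
Noncentrality parameter: λ = d·√n = 0.3585 × √39 = 2.2388
Critical value for a two-sided test at α = 0.025: z_{α/2} = 2.241.
Power = Φ(λ − 2.241) + Φ(−λ − 2.241) = Φ(-0.003) + Φ(-4.480) = 0.4990 + 0.0000 = 0.4990.
Type II error: β = 1 − power = 1 − 0.4990 = 0.5010.

β ≈ 0.501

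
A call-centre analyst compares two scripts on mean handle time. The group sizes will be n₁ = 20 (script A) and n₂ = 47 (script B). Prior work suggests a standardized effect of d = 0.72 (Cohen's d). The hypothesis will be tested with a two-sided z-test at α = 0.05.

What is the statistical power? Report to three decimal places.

Power ≈ 0.769

Noncentrality parameter: δ = d / √(1/n₁ + 1/n₂) = 0.72 / √(1/20 + 1/47) = 2.6969
Critical value for a two-sided test at α = 0.05: z_{α/2} = 1.960.
Power = Φ(δ − 1.960) + Φ(−δ − 1.960) = Φ(0.737) + Φ(-4.657) = 0.7694 + 0.0000 = 0.7694.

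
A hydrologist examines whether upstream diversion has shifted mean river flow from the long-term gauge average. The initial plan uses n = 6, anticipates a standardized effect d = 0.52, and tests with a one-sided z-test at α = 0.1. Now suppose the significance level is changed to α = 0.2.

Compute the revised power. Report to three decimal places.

Power ≈ 0.667

δ = d·√n = 0.52 × √6 = 1.2737 (unchanged). New critical value: z_{0.2} = 0.842.
Revised power = P(Z > 0.842 − δ) = Φ(0.432) = 0.6672.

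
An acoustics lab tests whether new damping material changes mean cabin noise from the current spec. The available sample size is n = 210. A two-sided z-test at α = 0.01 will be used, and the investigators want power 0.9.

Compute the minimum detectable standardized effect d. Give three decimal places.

d ≈ 0.266

Need Φ(δ − 2.576) = 0.9, so δ = 2.576 + 1.282 = 3.857.
(Lower-tail contribution to power is negligible for δ > 0.)
δ = d·√n ⇒ d = δ/√n = 3.857/√210 = 0.2662.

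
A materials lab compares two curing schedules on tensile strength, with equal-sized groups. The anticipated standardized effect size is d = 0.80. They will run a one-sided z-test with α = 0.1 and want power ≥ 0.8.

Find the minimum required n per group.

Set Φ(δ − 1.282) = 0.8; then δ − 1.282 = Φ⁻¹(0.8) = 0.842, giving δ = 2.123.
δ = d·√(n/2) ⇒ n = 2(δ/d)² = 2 × (2.123 / 0.80)² = 14.09.
Round up to the next whole unit.

n = 15 per group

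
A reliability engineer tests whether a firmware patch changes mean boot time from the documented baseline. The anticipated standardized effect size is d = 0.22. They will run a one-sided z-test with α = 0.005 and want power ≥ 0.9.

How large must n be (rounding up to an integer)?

Set Φ(δ − 2.576) = 0.9; then δ − 2.576 = Φ⁻¹(0.9) = 1.282, giving δ = 3.857.
δ = d·√n ⇒ n = (δ/d)² = (3.857 / 0.22)² = 307.43.
Round up to the next whole unit.

n = 308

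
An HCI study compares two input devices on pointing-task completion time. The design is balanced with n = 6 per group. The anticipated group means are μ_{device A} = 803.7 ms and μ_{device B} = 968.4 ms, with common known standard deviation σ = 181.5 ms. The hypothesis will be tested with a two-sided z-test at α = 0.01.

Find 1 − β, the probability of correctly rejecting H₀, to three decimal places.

Standardized effect: d = |μ_{device A} − μ_{device B}| / σ = |803.7 − 968.4| / 181.5 = 0.9074
Noncentrality parameter: δ = d·√(n/2) = 0.9074 × √(6/2) = 1.5717
Two-sided α = 0.01 → critical value z_{0.005} = 2.576.
Power = Φ(δ − 2.576) + Φ(−δ − 2.576) = Φ(-1.004) + Φ(-4.148) = 0.1577 + 0.0000 = 0.1577.

Power ≈ 0.158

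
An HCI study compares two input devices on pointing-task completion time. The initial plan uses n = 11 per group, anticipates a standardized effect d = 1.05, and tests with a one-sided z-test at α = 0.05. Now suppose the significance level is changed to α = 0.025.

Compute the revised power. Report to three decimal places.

δ = d·√(n/2) = 1.05 × √(11/2) = 2.4625 (unchanged). New critical value: z_{0.025} = 1.960.
Revised power = P(Z > 1.960 − δ) = Φ(0.503) = 0.6923.

Power ≈ 0.692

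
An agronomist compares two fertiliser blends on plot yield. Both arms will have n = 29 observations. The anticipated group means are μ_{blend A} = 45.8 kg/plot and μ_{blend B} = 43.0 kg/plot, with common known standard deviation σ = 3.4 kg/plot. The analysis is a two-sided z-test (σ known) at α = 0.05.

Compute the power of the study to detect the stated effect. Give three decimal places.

Standardized effect: d = |μ_{blend A} − μ_{blend B}| / σ = |45.8 − 43.0| / 3.4 = 0.8235
Noncentrality parameter: δ = d·√(n/2) = 0.8235 × √(29/2) = 3.1359
Critical value for a two-sided test at α = 0.05: z_{α/2} = 1.960.
Power = Φ(δ − 1.960) + Φ(−δ − 1.960) = Φ(1.176) + Φ(-5.096) = 0.8802 + 0.0000 = 0.8802.

Power ≈ 0.880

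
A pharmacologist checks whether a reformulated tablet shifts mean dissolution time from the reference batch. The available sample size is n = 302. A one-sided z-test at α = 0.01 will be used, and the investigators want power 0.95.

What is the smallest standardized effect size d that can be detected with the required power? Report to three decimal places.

Need Φ(δ − 2.326) = 0.95, so δ = 2.326 + 1.645 = 3.971.
δ = d·√n ⇒ d = δ/√n = 3.971/√302 = 0.2285.

d ≈ 0.229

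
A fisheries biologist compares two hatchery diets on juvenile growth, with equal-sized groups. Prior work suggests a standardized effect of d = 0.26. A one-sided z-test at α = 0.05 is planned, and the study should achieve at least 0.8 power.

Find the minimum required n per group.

Set Φ(δ − 1.645) = 0.8; then δ − 1.645 = Φ⁻¹(0.8) = 0.842, giving δ = 2.486.
δ = d·√(n/2) ⇒ n = 2(δ/d)² = 2 × (2.486 / 0.26)² = 182.92.
Rounding up, n = 183 per group.

n = 183 per group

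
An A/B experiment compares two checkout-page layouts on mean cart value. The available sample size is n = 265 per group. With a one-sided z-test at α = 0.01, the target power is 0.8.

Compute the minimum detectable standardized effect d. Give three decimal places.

d ≈ 0.275

Required noncentrality: δ = z_{0.01} + z_{0.20} = 2.326 + 0.842 = 3.168.
δ = d·√(n/2) ⇒ d = δ/√(n/2) = 3.168/√(265/2) = 0.2752.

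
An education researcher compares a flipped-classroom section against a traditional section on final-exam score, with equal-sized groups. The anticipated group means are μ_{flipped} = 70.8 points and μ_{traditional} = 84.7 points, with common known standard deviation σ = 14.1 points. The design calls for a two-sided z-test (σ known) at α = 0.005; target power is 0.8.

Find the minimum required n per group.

n = 28 per group

Standardized effect: d = |μ_{flipped} − μ_{traditional}| / σ = |70.8 − 84.7| / 14.1 = 0.9858
Set Φ(δ − 2.807) = 0.8; then δ − 2.807 = Φ⁻¹(0.8) = 0.842, giving δ = 3.649.
(For δ > 0 the lower-tail rejection region contributes negligibly to power, so the one-term inversion is standard.)
δ = d·√(n/2) ⇒ n = 2(δ/d)² = 2 × (3.649 / 0.9858)² = 27.40.
Rounding up, n = 28 per group.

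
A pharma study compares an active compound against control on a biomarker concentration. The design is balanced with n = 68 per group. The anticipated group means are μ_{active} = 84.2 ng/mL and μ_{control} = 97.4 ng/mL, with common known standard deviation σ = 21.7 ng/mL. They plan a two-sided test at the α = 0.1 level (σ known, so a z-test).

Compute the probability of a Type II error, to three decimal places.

Standardized effect: d = |μ_{active} − μ_{control}| / σ = |84.2 − 97.4| / 21.7 = 0.6083
Noncentrality parameter: δ = d·√(n/2) = 0.6083 × √(68/2) = 3.5469
Two-sided α = 0.1 → critical value z_{0.05} = 1.645.
Power = Φ(δ − 1.645) + Φ(−δ − 1.645) = Φ(1.902) + Φ(-5.192) = 0.9714 + 0.0000 = 0.9714.
Type II error: β = 1 − power = 1 − 0.9714 = 0.0286.

β ≈ 0.029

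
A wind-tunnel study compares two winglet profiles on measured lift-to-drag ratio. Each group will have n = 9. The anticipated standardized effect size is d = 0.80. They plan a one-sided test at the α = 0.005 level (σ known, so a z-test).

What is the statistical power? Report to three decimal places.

Noncentrality parameter: δ = d·√(n/2) = 0.80 × √(9/2) = 1.6971
One-sided α = 0.005 → critical value z_{0.005} = 2.576.
Power = Φ(δ − 2.576) = Φ(-0.879) = 0.1898.

Power ≈ 0.190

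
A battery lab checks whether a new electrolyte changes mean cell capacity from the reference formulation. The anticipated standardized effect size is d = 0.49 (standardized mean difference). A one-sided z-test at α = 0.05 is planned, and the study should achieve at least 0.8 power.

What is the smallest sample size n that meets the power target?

n = 26

For power 0.8 need Φ(δ − z_{0.05}) = 0.8, so δ = z_{0.05} + z_{0.20} = 1.645 + 0.842 = 2.486.
δ = d·√n ⇒ n = (δ/d)² = (2.486 / 0.49)² = 25.75.
Rounding up, n = 26.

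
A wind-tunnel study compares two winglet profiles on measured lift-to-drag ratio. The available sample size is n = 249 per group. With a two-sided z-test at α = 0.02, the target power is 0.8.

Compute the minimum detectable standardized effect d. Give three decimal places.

d ≈ 0.284

Need Φ(δ − 2.326) = 0.8, so δ = 2.326 + 0.842 = 3.168.
(Lower-tail contribution to power is negligible for δ > 0.)
δ = d·√(n/2) ⇒ d = δ/√(n/2) = 3.168/√(249/2) = 0.2839.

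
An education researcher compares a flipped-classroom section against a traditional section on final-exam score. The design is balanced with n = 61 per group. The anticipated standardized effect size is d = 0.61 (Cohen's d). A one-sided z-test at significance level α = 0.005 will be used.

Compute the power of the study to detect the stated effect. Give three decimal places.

Power ≈ 0.786

Noncentrality parameter: δ = d·√(n/2) = 0.61 × √(61/2) = 3.3688
Critical value for a one-sided test at α = 0.005: z_α = 2.576.
Power = P(Z > 2.576 − δ) = Φ(0.793) = 0.7861.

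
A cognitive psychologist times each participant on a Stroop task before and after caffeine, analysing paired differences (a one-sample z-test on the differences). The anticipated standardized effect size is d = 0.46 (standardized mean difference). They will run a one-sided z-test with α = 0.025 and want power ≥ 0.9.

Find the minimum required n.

Set Φ(δ − 1.960) = 0.9; then δ − 1.960 = Φ⁻¹(0.9) = 1.282, giving δ = 3.242.
δ = d·√n ⇒ n = (δ/d)² = (3.242 / 0.46)² = 49.66.
Round up to the next whole unit.

n = 50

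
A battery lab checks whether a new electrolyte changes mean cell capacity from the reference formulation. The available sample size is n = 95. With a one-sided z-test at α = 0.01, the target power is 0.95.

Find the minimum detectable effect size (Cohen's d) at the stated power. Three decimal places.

d ≈ 0.407

Need Φ(δ − 2.326) = 0.95, so δ = 2.326 + 1.645 = 3.971.
δ = d·√n ⇒ d = δ/√n = 3.971/√95 = 0.4074.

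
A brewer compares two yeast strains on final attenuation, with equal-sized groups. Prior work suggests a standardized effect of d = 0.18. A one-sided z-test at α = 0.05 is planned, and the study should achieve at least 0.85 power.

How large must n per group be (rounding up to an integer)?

n = 444 per group

Set Φ(δ − 1.645) = 0.85; then δ − 1.645 = Φ⁻¹(0.85) = 1.036, giving δ = 2.681.
δ = d·√(n/2) ⇒ n = 2(δ/d)² = 2 × (2.681 / 0.18)² = 443.78.
Round up to the next whole unit.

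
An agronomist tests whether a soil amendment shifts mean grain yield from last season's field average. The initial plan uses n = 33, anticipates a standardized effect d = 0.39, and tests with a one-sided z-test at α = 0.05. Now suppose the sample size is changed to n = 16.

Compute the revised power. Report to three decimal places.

With n = 16: δ = d·√n = 0.39 × √16 = 1.5600. Critical value z_{0.05} = 1.645.
Revised power = P(Z > 1.645 − δ) = Φ(-0.085) = 0.4662.

Power ≈ 0.466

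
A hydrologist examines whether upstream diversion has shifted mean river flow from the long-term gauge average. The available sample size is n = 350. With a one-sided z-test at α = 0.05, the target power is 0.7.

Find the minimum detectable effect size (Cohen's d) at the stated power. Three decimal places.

Required noncentrality: δ = z_{0.05} + z_{0.30} = 1.645 + 0.524 = 2.169.
δ = d·√n ⇒ d = δ/√n = 2.169/√350 = 0.1160.

d ≈ 0.116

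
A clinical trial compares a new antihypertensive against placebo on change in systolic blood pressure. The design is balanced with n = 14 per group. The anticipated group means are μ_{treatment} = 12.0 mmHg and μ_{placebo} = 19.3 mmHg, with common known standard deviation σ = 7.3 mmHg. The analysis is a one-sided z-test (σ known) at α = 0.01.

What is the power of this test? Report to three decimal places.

Standardized effect: d = |μ_{treatment} − μ_{placebo}| / σ = |12.0 − 19.3| / 7.3 = 1.0000
Noncentrality parameter: δ = d·√(n/2) = 1.0000 × √(14/2) = 2.6458
Critical value for a one-sided test at α = 0.01: z_α = 2.326.
Power = Φ(δ − 2.326) = Φ(0.319) = 0.6253.

Power ≈ 0.625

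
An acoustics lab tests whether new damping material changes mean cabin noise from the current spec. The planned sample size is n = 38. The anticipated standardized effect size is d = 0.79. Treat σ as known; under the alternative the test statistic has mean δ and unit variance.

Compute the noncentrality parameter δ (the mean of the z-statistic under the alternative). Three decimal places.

δ ≈ 4.870

The noncentrality parameter scales effect size by the design's sample-size factor: δ = d·√n = 0.79 × √38 = 4.8699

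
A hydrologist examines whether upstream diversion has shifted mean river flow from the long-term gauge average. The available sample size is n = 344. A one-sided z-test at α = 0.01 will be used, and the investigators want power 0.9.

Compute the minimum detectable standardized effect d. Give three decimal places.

Need Φ(δ − 2.326) = 0.9, so δ = 2.326 + 1.282 = 3.608.
δ = d·√n ⇒ d = δ/√n = 3.608/√344 = 0.1945.

d ≈ 0.195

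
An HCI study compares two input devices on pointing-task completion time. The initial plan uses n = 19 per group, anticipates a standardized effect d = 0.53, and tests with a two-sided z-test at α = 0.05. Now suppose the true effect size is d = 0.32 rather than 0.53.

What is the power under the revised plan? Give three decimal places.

With d = 0.32: δ = d·√(n/2) = 0.32 × √(19/2) = 0.9863. Critical value z_{0.025} = 1.960.
Revised power = Φ(δ − 1.960) + Φ(−δ − 1.960) = Φ(-0.974) + Φ(-2.946) = 0.1651 + 0.0016 = 0.1667.

Power ≈ 0.167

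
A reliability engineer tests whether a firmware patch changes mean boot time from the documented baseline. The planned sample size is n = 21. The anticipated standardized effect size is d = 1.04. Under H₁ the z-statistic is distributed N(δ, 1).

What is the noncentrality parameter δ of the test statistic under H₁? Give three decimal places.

δ ≈ 4.766

The noncentrality parameter scales effect size by the design's sample-size factor: δ = d·√n = 1.04 × √21 = 4.7659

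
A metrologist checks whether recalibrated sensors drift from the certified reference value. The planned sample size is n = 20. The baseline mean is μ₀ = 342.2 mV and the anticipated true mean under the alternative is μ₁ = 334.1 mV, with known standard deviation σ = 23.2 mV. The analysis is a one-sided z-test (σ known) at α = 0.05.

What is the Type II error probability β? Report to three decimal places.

Standardized effect: d = |μ₁ − μ₀| / σ = |334.1 − 342.2| / 23.2 = 0.3491
Noncentrality parameter: δ = d·√n = 0.3491 × √20 = 1.5614
One-sided α = 0.05 → critical value z_{0.05} = 1.645.
Power = P(Z > 1.645 − δ) = Φ(-0.083) = 0.4667.
Type II error: β = 1 − power = 1 − 0.4667 = 0.5333.

β ≈ 0.533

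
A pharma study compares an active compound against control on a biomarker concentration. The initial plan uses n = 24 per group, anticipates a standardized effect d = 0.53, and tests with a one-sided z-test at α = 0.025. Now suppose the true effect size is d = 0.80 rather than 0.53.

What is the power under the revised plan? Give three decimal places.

With d = 0.80: δ = d·√(n/2) = 0.80 × √(24/2) = 2.7713. Critical value z_{0.025} = 1.960.
Revised power = Φ(δ − 1.960) = Φ(0.811) = 0.7914.

Power ≈ 0.791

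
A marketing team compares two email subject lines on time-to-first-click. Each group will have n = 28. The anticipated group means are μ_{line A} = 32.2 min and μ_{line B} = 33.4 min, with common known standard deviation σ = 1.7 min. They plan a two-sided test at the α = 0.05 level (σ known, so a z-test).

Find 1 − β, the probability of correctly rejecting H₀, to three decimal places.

Power ≈ 0.752

Standardized effect: d = |μ_{line A} − μ_{line B}| / σ = |32.2 − 33.4| / 1.7 = 0.7059
Noncentrality parameter: δ = d·√(n/2) = 0.7059 × √(28/2) = 2.6412
Critical value for a two-sided test at α = 0.05: z_{α/2} = 1.960.
Power = Φ(δ − 1.960) + Φ(−δ − 1.960) = Φ(0.681) + Φ(-4.601) = 0.7521 + 0.0000 = 0.7521.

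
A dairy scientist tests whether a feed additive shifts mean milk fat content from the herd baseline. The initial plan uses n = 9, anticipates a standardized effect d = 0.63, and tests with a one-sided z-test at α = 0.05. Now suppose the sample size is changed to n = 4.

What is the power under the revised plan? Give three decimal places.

With n = 4: δ = d·√n = 0.63 × √4 = 1.2600. Critical value z_{0.05} = 1.645.
Revised power = Φ(δ − 1.645) = Φ(-0.385) = 0.3502.

Power ≈ 0.350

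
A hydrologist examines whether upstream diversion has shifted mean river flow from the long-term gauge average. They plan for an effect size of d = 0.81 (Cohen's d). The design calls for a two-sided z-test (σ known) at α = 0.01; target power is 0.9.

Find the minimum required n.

n = 23

Set Φ(δ − 2.576) = 0.9; then δ − 2.576 = Φ⁻¹(0.9) = 1.282, giving δ = 3.857.
(For δ > 0 the lower-tail rejection region contributes negligibly to power, so the one-term inversion is standard.)
δ = d·√n ⇒ n = (δ/d)² = (3.857 / 0.81)² = 22.68.
Round up to the next whole unit.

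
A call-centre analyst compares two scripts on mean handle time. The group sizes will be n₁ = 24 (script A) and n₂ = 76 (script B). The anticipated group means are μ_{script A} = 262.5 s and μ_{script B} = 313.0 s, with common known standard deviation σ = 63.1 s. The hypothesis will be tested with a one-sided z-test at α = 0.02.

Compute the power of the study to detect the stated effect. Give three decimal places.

Power ≈ 0.914

Standardized effect: d = |μ_{script A} − μ_{script B}| / σ = |262.5 − 313.0| / 63.1 = 0.8003
Noncentrality parameter: δ = d / √(1/n₁ + 1/n₂) = 0.8003 / √(1/24 + 1/76) = 3.4180
Critical value for a one-sided test at α = 0.02: z_α = 2.054.
Power = P(Z > 2.054 − δ) = Φ(1.364) = 0.9138.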